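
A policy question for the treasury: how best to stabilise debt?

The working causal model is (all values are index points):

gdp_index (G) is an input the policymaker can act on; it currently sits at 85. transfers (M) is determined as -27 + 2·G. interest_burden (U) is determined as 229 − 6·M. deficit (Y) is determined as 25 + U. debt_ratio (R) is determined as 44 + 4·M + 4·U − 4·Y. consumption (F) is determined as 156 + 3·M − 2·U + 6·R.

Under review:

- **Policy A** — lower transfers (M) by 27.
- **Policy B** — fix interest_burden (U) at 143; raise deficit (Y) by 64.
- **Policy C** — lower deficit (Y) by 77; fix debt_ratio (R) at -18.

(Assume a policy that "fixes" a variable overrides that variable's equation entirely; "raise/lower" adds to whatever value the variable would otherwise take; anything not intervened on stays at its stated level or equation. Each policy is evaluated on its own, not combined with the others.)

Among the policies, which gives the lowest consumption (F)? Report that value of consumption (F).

Policy A (M − 27):
  G = 85
  M = -27 + 2·85 (−27 from intervention) = 116
  U = 229 − 6·116 = -467
  Y = 25 + (-467) = -442
  R = 44 + 4·116 + 4·(-467) − 4·(-442) = 408
  F = 156 + 3·116 − 2·(-467) + 6·408 = 3886
Policy B (U := 143, Y + 64):
  G = 85
  M = -27 + 2·85 = 143
  U = 143
  Y = 25 + 143 (+64 from intervention) = 232
  R = 44 + 4·143 + 4·143 − 4·232 = 260
  F = 156 + 3·143 − 2·143 + 6·260 = 1859
Policy C (Y − 77, R := -18):
  G = 85
  M = -27 + 2·85 = 143
  U = 229 − 6·143 = -629
  Y = 25 + (-629) (−77 from intervention) = -681
  R = -18
  F = 156 + 3·143 − 2·(-629) + 6·(-18) = 1735
Comparing — Policy A: F=3886, Policy B: F=1859, Policy C: F=1735. Lowest is 1735 (Policy C).

1735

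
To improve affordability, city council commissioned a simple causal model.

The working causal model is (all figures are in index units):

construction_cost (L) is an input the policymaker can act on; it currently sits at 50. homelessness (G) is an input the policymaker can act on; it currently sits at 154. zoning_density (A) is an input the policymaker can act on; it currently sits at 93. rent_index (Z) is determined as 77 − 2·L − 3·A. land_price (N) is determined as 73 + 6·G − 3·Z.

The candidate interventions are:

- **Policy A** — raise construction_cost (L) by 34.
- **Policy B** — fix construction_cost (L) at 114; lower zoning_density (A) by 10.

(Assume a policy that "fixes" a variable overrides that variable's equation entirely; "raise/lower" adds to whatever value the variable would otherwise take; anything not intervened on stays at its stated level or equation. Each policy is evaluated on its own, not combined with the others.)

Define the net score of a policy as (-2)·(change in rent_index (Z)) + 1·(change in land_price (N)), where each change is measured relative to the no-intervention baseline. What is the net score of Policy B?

Baseline:
  L = 50
  G = 154
  A = 93
  Z = 77 − 2·50 − 3·93 = -302
  N = 73 + 6·154 − 3·(-302) = 1903
Policy B (L := 114, A − 10):
  L = 114
  G = 154
  A = 93 − 10 = 83
  Z = 77 − 2·114 − 3·83 = -400
  N = 73 + 6·154 − 3·(-400) = 2197
ΔZ = -400 − (-302) = -98; ΔN = 2197 − 1903 = 294
Score = (-2)·(-98) + 1·294 = 490

490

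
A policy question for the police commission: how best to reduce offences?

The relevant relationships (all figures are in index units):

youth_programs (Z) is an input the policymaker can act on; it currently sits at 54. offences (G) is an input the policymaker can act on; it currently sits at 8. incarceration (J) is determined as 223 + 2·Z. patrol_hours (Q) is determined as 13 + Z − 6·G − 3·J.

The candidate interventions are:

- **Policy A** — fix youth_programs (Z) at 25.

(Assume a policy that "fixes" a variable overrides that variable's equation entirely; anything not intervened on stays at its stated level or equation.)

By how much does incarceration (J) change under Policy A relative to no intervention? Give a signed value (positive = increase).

-58

Baseline:
  Z = 54
  J = 223 + 2·54 = 331
Policy A (Z := 25):
  Z = 25
  J = 223 + 2·25 = 273
Change in J: 273 − 331 = -58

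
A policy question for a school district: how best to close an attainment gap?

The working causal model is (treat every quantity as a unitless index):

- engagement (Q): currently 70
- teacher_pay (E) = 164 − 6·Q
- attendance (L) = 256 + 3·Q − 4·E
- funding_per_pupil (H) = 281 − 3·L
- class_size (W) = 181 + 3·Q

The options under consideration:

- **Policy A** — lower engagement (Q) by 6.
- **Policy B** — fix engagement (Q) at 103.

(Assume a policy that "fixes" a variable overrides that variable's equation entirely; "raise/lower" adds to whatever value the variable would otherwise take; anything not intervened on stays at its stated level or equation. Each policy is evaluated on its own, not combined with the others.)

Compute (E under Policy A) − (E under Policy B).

234

Policy A (Q − 6):
  Q = 70 − 6 = 64
  E = 164 − 6·64 = -220
Policy B (Q := 103):
  Q = 103
  E = 164 − 6·103 = -454
E: -220 − (-454) = 234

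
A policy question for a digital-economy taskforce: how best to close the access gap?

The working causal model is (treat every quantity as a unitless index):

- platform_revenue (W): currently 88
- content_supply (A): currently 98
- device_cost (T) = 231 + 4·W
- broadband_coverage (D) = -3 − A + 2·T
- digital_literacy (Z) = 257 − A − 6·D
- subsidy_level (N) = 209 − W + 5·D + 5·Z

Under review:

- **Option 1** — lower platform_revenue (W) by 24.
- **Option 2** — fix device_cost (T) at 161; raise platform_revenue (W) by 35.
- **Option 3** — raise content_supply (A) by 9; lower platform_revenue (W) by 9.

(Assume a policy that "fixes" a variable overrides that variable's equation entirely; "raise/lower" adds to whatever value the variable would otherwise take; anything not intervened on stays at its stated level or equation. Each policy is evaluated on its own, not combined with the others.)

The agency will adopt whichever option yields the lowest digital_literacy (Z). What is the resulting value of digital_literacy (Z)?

-5754

Option 1 (W − 24):
  W = 88 − 24 = 64
  A = 98
  T = 231 + 4·64 = 487
  D = -3 − 98 + 2·487 = 873
  Z = 257 − 98 − 6·873 = -5079
Option 2 (T := 161, W + 35):
  W = 88 + 35 = 123
  A = 98
  T = 161
  D = -3 − 98 + 2·161 = 221
  Z = 257 − 98 − 6·221 = -1167
Option 3 (A + 9, W − 9):
  W = 88 − 9 = 79
  A = 98 + 9 = 107
  T = 231 + 4·79 = 547
  D = -3 − 107 + 2·547 = 984
  Z = 257 − 107 − 6·984 = -5754
Comparing — Option 1: Z=-5079, Option 2: Z=-1167, Option 3: Z=-5754. Lowest is -5754 (Option 3).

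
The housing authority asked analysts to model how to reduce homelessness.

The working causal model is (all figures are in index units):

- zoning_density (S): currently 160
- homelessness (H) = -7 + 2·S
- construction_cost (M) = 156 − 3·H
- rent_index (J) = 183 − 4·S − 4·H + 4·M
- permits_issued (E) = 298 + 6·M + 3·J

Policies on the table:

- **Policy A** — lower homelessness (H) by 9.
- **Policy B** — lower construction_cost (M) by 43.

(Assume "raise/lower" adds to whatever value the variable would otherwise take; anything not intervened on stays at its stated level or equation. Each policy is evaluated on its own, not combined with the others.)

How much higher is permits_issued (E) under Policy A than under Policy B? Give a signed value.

Policy A (H − 9):
  S = 160
  H = -7 + 2·160 (−9 from intervention) = 304
  M = 156 − 3·304 = -756
  J = 183 − 4·160 − 4·304 + 4·(-756) = -4697
  E = 298 + 6·(-756) + 3·(-4697) = -18329
Policy B (M − 43):
  S = 160
  H = -7 + 2·160 = 313
  M = 156 − 3·313 (−43 from intervention) = -826
  J = 183 − 4·160 − 4·313 + 4·(-826) = -5013
  E = 298 + 6·(-826) + 3·(-5013) = -19697
E: -18329 − (-19697) = 1368

1368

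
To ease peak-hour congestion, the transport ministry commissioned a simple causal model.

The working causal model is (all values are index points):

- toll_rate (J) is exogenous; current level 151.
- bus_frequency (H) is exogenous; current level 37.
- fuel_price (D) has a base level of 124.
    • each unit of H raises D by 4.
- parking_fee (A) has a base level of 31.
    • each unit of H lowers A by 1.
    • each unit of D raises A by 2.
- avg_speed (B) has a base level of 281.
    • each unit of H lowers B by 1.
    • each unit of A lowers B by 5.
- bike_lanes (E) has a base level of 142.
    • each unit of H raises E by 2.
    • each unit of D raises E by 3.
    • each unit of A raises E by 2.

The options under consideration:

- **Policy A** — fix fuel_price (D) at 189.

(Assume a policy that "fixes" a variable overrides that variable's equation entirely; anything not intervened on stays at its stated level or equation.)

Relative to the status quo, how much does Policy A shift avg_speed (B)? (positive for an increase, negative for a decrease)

Baseline:
  H = 37
  D = 124 + 4·37 = 272
  A = 31 − 37 + 2·272 = 538
  B = 281 − 37 − 5·538 = -2446
Policy A (D := 189):
  H = 37
  D = 189
  A = 31 − 37 + 2·189 = 372
  B = 281 − 37 − 5·372 = -1616
Change in B: -1616 − (-2446) = 830

830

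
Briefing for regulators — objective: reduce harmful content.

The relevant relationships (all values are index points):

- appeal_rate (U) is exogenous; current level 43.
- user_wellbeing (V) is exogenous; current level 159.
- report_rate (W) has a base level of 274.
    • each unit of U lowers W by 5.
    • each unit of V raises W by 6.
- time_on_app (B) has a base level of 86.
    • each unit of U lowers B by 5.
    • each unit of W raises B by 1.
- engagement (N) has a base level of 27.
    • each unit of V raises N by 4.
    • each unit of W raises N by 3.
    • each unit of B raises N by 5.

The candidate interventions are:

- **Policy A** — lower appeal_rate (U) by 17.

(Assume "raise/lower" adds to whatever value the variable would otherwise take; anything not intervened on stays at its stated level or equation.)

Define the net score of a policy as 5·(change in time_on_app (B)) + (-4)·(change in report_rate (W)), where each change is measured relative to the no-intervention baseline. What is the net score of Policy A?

510

Baseline:
  U = 43
  V = 159
  W = 274 − 5·43 + 6·159 = 1013
  B = 86 − 5·43 + 1013 = 884
Policy A (U − 17):
  U = 43 − 17 = 26
  V = 159
  W = 274 − 5·26 + 6·159 = 1098
  B = 86 − 5·26 + 1098 = 1054
ΔB = 1054 − 884 = 170; ΔW = 1098 − 1013 = 85
Score = 5·170 + (-4)·85 = 510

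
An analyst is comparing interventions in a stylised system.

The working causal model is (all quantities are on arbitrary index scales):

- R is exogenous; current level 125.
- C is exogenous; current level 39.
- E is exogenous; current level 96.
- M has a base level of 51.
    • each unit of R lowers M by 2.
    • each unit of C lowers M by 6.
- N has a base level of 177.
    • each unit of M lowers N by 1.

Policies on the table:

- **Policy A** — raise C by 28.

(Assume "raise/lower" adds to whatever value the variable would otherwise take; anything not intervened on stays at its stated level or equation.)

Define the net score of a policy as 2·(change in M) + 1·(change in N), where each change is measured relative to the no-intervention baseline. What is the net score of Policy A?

-168

Baseline:
  R = 125
  C = 39
  M = 51 − 2·125 − 6·39 = -433
  N = 177 − (-433) = 610
Policy A (C + 28):
  R = 125
  C = 39 + 28 = 67
  M = 51 − 2·125 − 6·67 = -601
  N = 177 − (-601) = 778
ΔM = -601 − (-433) = -168; ΔN = 778 − 610 = 168
Score = 2·(-168) + 1·168 = -168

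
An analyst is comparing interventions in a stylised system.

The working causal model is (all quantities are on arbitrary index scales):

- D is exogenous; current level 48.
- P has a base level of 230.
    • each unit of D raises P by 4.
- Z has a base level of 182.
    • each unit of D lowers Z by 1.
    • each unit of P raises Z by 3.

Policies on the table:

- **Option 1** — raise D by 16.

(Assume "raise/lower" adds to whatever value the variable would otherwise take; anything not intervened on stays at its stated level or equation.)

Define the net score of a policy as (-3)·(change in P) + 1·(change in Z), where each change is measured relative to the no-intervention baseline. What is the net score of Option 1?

Baseline:
  D = 48
  P = 230 + 4·48 = 422
  Z = 182 − 48 + 3·422 = 1400
Option 1 (D + 16):
  D = 48 + 16 = 64
  P = 230 + 4·64 = 486
  Z = 182 − 64 + 3·486 = 1576
ΔP = 486 − 422 = 64; ΔZ = 1576 − 1400 = 176
Score = (-3)·64 + 1·176 = -16

-16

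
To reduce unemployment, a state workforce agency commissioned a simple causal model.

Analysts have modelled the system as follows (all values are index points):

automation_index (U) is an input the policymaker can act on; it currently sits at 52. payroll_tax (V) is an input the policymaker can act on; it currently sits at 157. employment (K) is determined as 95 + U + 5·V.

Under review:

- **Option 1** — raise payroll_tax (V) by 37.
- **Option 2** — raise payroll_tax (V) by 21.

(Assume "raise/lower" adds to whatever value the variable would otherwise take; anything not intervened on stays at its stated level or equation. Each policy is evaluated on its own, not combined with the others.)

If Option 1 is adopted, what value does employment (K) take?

Option 1 (V + 37):
  U = 52
  V = 157 + 37 = 194
  K = 95 + 52 + 5·194 = 1117

1117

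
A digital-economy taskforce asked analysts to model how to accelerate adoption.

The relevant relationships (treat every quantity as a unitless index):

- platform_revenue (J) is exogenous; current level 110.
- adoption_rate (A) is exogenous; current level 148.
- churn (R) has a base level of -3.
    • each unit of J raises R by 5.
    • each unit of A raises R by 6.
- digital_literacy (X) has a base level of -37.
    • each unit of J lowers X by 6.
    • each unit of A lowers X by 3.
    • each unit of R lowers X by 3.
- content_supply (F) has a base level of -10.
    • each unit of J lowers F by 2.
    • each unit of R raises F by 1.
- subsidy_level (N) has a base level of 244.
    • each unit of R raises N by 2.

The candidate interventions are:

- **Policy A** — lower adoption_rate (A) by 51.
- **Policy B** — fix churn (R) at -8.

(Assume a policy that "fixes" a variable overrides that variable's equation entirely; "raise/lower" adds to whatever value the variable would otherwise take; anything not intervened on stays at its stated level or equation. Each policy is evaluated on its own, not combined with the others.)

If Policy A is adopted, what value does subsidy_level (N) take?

Policy A (A − 51):
  J = 110
  A = 148 − 51 = 97
  R = -3 + 5·110 + 6·97 = 1129
  N = 244 + 2·1129 = 2502

2502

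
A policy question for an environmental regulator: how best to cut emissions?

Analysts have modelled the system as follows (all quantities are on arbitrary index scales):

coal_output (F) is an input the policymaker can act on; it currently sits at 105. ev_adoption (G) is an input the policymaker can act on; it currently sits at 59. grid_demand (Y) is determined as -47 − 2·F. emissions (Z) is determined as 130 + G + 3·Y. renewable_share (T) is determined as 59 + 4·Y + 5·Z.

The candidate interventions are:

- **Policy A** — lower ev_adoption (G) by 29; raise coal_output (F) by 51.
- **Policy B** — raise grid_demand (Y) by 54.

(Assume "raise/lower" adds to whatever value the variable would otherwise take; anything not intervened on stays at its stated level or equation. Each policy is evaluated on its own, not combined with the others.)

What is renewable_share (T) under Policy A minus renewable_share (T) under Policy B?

Policy A (G − 29, F + 51):
  F = 105 + 51 = 156
  G = 59 − 29 = 30
  Y = -47 − 2·156 = -359
  Z = 130 + 30 + 3·(-359) = -917
  T = 59 + 4·(-359) + 5·(-917) = -5962
Policy B (Y + 54):
  F = 105
  G = 59
  Y = -47 − 2·105 (+54 from intervention) = -203
  Z = 130 + 59 + 3·(-203) = -420
  T = 59 + 4·(-203) + 5·(-420) = -2853
T: -5962 − (-2853) = -3109

-3109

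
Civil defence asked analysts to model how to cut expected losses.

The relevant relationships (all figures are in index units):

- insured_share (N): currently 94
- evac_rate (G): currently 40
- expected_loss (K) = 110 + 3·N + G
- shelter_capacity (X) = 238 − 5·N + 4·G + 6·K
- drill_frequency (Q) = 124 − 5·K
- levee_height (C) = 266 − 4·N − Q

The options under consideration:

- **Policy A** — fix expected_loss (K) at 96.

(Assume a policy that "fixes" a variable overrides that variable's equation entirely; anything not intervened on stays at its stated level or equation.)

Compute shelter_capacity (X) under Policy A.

504

Policy A (K := 96):
  N = 94
  G = 40
  K = 96
  X = 238 − 5·94 + 4·40 + 6·96 = 504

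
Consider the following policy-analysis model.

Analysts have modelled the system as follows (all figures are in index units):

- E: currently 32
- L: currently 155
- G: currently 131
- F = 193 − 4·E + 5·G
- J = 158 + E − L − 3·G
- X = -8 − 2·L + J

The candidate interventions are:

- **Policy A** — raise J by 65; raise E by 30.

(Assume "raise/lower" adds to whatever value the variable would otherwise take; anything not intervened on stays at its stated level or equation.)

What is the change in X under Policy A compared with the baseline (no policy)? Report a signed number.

95

Baseline:
  E = 32
  L = 155
  G = 131
  J = 158 + 32 − 155 − 3·131 = -358
  X = -8 − 2·155 + (-358) = -676
Policy A (J + 65, E + 30):
  E = 32 + 30 = 62
  L = 155
  G = 131
  J = 158 + 62 − 155 − 3·131 (+65 from intervention) = -263
  X = -8 − 2·155 + (-263) = -581
Change in X: -581 − (-676) = 95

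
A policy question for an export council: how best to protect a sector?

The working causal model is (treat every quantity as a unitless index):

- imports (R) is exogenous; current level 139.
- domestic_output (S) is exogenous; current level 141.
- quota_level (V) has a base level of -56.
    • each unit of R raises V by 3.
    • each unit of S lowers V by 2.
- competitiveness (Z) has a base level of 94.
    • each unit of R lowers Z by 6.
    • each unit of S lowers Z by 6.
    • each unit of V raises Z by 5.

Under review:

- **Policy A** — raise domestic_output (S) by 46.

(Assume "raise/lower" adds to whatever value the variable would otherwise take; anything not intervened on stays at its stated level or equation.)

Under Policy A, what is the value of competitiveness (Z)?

Policy A (S + 46):
  R = 139
  S = 141 + 46 = 187
  V = -56 + 3·139 − 2·187 = -13
  Z = 94 − 6·139 − 6·187 + 5·(-13) = -1927

-1927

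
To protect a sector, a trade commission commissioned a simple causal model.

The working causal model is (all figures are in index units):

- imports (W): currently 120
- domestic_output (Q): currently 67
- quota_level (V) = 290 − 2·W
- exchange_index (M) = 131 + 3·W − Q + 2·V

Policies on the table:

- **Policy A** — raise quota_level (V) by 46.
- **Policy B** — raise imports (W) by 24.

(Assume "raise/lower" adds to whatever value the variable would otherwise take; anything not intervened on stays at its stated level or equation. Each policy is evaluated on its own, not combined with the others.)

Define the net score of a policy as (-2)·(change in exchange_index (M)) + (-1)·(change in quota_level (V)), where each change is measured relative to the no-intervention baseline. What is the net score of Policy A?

Baseline:
  W = 120
  Q = 67
  V = 290 − 2·120 = 50
  M = 131 + 3·120 − 67 + 2·50 = 524
Policy A (V + 46):
  W = 120
  Q = 67
  V = 290 − 2·120 (+46 from intervention) = 96
  M = 131 + 3·120 − 67 + 2·96 = 616
ΔM = 616 − 524 = 92; ΔV = 96 − 50 = 46
Score = (-2)·92 + (-1)·46 = -230

-230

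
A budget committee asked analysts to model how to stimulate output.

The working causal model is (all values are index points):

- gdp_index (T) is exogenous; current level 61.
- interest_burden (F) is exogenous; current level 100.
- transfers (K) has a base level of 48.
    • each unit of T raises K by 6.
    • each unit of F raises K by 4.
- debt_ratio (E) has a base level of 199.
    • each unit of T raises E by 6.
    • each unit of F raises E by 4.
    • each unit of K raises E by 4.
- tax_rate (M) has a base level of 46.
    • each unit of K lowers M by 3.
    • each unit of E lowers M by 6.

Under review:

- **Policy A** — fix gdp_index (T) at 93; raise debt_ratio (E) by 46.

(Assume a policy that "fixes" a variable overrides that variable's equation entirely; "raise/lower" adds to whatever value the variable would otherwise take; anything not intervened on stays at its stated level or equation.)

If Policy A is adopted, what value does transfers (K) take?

1006

Policy A (T := 93, E + 46):
  T = 93
  F = 100
  K = 48 + 6·93 + 4·100 = 1006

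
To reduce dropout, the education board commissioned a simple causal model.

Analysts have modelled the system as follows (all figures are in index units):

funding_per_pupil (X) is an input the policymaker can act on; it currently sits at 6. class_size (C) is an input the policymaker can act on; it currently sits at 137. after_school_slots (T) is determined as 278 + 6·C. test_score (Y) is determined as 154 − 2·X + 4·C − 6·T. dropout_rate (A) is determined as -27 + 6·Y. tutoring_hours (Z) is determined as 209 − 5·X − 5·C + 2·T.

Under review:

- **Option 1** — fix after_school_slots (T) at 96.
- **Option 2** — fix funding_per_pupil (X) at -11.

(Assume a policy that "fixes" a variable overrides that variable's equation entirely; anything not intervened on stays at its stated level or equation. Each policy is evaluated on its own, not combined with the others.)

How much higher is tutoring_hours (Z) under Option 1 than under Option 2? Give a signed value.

-2093

Option 1 (T := 96):
  X = 6
  C = 137
  T = 96
  Z = 209 − 5·6 − 5·137 + 2·96 = -314
Option 2 (X := -11):
  X = -11
  C = 137
  T = 278 + 6·137 = 1100
  Z = 209 − 5·(-11) − 5·137 + 2·1100 = 1779
Z: -314 − 1779 = -2093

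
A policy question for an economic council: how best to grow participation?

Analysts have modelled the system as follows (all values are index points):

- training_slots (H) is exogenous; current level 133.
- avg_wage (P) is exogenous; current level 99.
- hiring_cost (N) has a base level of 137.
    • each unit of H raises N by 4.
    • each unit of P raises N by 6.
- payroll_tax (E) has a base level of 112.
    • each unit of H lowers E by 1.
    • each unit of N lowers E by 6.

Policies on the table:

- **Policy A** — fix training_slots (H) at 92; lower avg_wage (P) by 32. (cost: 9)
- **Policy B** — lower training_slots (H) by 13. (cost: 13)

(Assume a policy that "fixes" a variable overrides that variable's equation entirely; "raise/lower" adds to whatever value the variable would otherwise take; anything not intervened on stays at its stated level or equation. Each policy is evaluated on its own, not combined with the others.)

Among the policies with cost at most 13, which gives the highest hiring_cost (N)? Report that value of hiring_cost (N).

Policy A (H := 92, P − 32):
  H = 92
  P = 99 − 32 = 67
  N = 137 + 4·92 + 6·67 = 907
Policy B (H − 13):
  H = 133 − 13 = 120
  P = 99
  N = 137 + 4·120 + 6·99 = 1211
Comparing — Policy A: N=907, Policy B: N=1211. Highest is 1211 (Policy B).

1211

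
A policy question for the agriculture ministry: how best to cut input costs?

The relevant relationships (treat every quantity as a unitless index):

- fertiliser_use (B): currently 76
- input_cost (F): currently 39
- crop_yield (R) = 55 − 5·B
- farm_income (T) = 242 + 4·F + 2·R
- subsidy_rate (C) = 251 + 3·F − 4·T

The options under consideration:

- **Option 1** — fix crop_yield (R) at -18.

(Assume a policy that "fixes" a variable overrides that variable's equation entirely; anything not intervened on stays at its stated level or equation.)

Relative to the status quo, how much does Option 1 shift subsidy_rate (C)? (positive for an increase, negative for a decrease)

Baseline:
  B = 76
  F = 39
  R = 55 − 5·76 = -325
  T = 242 + 4·39 + 2·(-325) = -252
  C = 251 + 3·39 − 4·(-252) = 1376
Option 1 (R := -18):
  B = 76
  F = 39
  R = -18
  T = 242 + 4·39 + 2·(-18) = 362
  C = 251 + 3·39 − 4·362 = -1080
Change in C: -1080 − 1376 = -2456

-2456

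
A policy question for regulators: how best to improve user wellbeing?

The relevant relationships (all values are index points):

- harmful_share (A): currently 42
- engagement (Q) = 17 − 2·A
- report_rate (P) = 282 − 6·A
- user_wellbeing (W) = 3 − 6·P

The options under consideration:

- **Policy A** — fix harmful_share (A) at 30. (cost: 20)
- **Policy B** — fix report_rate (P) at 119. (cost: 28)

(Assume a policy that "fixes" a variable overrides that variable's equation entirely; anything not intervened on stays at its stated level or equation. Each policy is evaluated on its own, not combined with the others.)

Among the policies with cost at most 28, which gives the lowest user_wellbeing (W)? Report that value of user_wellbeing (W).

Policy A (A := 30):
  A = 30
  P = 282 − 6·30 = 102
  W = 3 − 6·102 = -609
Policy B (P := 119):
  A = 42
  P = 119
  W = 3 − 6·119 = -711
Comparing — Policy A: W=-609, Policy B: W=-711. Lowest is -711 (Policy B).

-711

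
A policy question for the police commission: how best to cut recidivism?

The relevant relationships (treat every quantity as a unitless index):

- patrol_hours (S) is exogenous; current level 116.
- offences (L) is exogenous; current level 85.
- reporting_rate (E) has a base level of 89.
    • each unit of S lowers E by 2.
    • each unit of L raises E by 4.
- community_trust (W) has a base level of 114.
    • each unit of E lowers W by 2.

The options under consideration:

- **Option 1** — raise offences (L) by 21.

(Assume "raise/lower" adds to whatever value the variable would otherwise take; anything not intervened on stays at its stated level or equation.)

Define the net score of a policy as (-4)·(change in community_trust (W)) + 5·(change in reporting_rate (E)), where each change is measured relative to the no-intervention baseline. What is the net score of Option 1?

1092

Baseline:
  S = 116
  L = 85
  E = 89 − 2·116 + 4·85 = 197
  W = 114 − 2·197 = -280
Option 1 (L + 21):
  S = 116
  L = 85 + 21 = 106
  E = 89 − 2·116 + 4·106 = 281
  W = 114 − 2·281 = -448
ΔW = -448 − (-280) = -168; ΔE = 281 − 197 = 84
Score = (-4)·(-168) + 5·84 = 1092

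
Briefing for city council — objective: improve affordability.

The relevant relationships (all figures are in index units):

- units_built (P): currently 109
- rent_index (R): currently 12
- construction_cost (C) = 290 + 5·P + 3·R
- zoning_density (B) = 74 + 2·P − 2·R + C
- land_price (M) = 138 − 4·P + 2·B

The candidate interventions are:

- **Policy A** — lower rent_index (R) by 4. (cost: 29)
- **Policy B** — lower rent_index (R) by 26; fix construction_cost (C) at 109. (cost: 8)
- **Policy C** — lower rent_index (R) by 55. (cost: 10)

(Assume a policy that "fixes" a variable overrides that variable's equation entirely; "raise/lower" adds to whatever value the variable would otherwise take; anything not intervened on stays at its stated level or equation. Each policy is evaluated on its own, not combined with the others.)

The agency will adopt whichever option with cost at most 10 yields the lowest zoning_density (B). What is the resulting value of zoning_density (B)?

Policy B (R − 26, C := 109):
  P = 109
  R = 12 − 26 = -14
  C = 109
  B = 74 + 2·109 − 2·(-14) + 109 = 429
Policy C (R − 55):
  P = 109
  R = 12 − 55 = -43
  C = 290 + 5·109 + 3·(-43) = 706
  B = 74 + 2·109 − 2·(-43) + 706 = 1084
Comparing — Policy B: B=429, Policy C: B=1084. Lowest is 429 (Policy B).

429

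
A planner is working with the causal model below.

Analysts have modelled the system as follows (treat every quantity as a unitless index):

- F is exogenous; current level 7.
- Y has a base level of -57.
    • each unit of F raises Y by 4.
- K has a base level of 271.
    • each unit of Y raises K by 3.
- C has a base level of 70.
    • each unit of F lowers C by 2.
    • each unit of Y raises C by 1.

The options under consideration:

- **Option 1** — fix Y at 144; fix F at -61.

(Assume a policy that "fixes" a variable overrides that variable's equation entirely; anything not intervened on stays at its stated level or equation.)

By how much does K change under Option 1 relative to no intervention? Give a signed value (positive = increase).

519

Baseline:
  F = 7
  Y = -57 + 4·7 = -29
  K = 271 + 3·(-29) = 184
Option 1 (Y := 144, F := -61):
  F = -61
  Y = 144
  K = 271 + 3·144 = 703
Change in K: 703 − 184 = 519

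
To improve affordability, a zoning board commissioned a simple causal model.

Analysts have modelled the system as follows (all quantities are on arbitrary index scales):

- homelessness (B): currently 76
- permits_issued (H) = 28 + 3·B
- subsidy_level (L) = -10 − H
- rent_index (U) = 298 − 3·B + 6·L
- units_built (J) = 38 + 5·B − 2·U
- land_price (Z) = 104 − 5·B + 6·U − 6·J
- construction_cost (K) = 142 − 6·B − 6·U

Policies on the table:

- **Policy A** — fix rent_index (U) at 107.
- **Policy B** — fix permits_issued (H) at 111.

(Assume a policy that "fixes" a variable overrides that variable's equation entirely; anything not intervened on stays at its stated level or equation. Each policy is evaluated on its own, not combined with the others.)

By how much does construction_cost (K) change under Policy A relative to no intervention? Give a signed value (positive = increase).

Baseline:
  B = 76
  H = 28 + 3·76 = 256
  L = -10 − 256 = -266
  U = 298 − 3·76 + 6·(-266) = -1526
  K = 142 − 6·76 − 6·(-1526) = 8842
Policy A (U := 107):
  B = 76
  H = 28 + 3·76 = 256
  L = -10 − 256 = -266
  U = 107
  K = 142 − 6·76 − 6·107 = -956
Change in K: -956 − 8842 = -9798

-9798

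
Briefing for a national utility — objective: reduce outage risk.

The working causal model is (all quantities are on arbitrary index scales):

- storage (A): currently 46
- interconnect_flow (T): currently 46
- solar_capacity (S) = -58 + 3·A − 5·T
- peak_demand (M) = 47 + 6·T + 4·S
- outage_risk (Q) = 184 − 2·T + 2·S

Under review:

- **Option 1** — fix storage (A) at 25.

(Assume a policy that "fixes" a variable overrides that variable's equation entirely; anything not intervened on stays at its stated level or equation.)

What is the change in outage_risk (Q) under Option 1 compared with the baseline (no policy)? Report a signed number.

Baseline:
  A = 46
  T = 46
  S = -58 + 3·46 − 5·46 = -150
  Q = 184 − 2·46 + 2·(-150) = -208
Option 1 (A := 25):
  A = 25
  T = 46
  S = -58 + 3·25 − 5·46 = -213
  Q = 184 − 2·46 + 2·(-213) = -334
Change in Q: -334 − (-208) = -126

-126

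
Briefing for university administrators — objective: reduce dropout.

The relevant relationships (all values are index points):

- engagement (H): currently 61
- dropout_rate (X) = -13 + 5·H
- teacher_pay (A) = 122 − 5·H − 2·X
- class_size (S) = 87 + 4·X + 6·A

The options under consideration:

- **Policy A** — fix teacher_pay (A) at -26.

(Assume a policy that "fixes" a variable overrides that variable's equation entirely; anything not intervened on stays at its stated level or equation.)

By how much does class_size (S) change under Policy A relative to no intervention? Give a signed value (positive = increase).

Baseline:
  H = 61
  X = -13 + 5·61 = 292
  A = 122 − 5·61 − 2·292 = -767
  S = 87 + 4·292 + 6·(-767) = -3347
Policy A (A := -26):
  H = 61
  X = -13 + 5·61 = 292
  A = -26
  S = 87 + 4·292 + 6·(-26) = 1099
Change in S: 1099 − (-3347) = 4446

4446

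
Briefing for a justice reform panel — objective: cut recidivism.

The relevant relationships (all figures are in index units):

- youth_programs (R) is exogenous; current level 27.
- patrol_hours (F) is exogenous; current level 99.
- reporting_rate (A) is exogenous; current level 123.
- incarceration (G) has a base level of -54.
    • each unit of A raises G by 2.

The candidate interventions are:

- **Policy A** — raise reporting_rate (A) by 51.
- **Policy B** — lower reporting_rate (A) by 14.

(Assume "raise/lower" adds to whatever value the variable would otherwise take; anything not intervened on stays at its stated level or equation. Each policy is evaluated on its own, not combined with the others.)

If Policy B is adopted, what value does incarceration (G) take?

164

Policy B (A − 14):
  A = 123 − 14 = 109
  G = -54 + 2·109 = 164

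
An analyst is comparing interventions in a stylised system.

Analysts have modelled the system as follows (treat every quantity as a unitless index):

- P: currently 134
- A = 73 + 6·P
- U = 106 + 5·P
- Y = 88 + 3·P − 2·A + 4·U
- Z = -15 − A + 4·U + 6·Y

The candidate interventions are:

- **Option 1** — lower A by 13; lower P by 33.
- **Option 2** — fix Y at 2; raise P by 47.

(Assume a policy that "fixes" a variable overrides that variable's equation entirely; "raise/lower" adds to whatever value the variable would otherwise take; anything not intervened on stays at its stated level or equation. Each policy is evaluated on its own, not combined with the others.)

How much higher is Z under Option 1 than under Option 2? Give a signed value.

Option 1 (A − 13, P − 33):
  P = 134 − 33 = 101
  A = 73 + 6·101 (−13 from intervention) = 666
  U = 106 + 5·101 = 611
  Y = 88 + 3·101 − 2·666 + 4·611 = 1503
  Z = -15 − 666 + 4·611 + 6·1503 = 10781
Option 2 (Y := 2, P + 47):
  P = 134 + 47 = 181
  A = 73 + 6·181 = 1159
  U = 106 + 5·181 = 1011
  Y = 2
  Z = -15 − 1159 + 4·1011 + 6·2 = 2882
Z: 10781 − 2882 = 7899

7899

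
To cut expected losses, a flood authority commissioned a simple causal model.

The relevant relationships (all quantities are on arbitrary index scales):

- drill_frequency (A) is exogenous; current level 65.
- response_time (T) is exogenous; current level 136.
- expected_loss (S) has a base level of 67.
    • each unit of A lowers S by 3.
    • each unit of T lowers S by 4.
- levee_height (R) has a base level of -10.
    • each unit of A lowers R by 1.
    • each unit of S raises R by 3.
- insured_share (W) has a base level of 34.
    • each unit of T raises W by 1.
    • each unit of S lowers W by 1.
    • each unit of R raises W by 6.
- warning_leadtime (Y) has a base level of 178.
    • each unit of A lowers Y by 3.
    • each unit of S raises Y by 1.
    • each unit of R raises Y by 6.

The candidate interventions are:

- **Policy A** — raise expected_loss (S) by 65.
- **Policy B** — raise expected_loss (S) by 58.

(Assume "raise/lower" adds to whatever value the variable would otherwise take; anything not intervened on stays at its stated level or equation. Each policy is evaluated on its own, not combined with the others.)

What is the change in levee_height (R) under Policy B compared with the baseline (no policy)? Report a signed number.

174

Baseline:
  A = 65
  T = 136
  S = 67 − 3·65 − 4·136 = -672
  R = -10 − 65 + 3·(-672) = -2091
Policy B (S + 58):
  A = 65
  T = 136
  S = 67 − 3·65 − 4·136 (+58 from intervention) = -614
  R = -10 − 65 + 3·(-614) = -1917
Change in R: -1917 − (-2091) = 174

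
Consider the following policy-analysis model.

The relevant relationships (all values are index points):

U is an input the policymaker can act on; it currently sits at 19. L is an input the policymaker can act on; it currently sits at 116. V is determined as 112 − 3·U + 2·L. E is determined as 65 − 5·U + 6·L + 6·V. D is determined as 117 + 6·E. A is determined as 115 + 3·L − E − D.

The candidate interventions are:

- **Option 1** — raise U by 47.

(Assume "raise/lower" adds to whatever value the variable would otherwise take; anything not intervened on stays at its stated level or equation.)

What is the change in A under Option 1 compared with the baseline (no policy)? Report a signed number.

Baseline:
  U = 19
  L = 116
  V = 112 − 3·19 + 2·116 = 287
  E = 65 − 5·19 + 6·116 + 6·287 = 2388
  D = 117 + 6·2388 = 14445
  A = 115 + 3·116 − 2388 − 14445 = -16370
Option 1 (U + 47):
  U = 19 + 47 = 66
  L = 116
  V = 112 − 3·66 + 2·116 = 146
  E = 65 − 5·66 + 6·116 + 6·146 = 1307
  D = 117 + 6·1307 = 7959
  A = 115 + 3·116 − 1307 − 7959 = -8803
Change in A: -8803 − (-16370) = 7567

7567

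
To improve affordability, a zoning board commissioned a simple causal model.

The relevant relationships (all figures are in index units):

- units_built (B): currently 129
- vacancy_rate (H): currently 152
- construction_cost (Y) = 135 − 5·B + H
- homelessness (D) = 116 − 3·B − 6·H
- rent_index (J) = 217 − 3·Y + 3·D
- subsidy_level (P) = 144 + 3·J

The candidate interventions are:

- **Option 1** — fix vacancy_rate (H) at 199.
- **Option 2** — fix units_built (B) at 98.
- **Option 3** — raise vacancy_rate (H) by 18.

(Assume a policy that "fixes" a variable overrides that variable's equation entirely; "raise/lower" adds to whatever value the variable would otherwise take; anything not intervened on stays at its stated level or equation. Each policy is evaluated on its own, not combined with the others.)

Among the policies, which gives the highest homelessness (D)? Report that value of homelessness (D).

-1090

Option 1 (H := 199):
  B = 129
  H = 199
  D = 116 − 3·129 − 6·199 = -1465
Option 2 (B := 98):
  B = 98
  H = 152
  D = 116 − 3·98 − 6·152 = -1090
Option 3 (H + 18):
  B = 129
  H = 152 + 18 = 170
  D = 116 − 3·129 − 6·170 = -1291
Comparing — Option 1: D=-1465, Option 2: D=-1090, Option 3: D=-1291. Highest is -1090 (Option 2).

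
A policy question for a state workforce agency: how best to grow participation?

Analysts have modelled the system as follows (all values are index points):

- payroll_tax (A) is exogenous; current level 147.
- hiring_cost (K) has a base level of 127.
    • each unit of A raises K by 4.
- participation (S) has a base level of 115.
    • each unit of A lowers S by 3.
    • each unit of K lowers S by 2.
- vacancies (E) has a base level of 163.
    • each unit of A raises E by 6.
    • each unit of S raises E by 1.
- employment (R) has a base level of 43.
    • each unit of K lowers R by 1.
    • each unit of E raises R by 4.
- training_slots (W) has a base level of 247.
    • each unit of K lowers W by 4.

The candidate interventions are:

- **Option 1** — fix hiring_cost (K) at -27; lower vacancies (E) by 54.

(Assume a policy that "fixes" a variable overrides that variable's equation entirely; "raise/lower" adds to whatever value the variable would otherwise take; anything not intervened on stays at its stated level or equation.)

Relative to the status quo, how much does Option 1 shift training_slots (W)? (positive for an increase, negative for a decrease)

Baseline:
  A = 147
  K = 127 + 4·147 = 715
  W = 247 − 4·715 = -2613
Option 1 (K := -27, E − 54):
  A = 147
  K = -27
  W = 247 − 4·(-27) = 355
Change in W: 355 − (-2613) = 2968

2968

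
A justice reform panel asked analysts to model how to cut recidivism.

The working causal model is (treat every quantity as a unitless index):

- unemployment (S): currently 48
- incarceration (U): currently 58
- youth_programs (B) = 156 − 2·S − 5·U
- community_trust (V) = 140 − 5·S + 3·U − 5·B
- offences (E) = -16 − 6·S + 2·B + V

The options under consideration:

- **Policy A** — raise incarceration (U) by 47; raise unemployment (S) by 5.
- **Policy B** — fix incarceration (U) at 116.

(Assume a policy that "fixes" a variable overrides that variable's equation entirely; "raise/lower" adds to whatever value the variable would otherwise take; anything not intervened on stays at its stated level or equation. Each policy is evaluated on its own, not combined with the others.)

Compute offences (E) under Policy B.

Policy B (U := 116):
  S = 48
  U = 116
  B = 156 − 2·48 − 5·116 = -520
  V = 140 − 5·48 + 3·116 − 5·(-520) = 2848
  E = -16 − 6·48 + 2·(-520) + 2848 = 1504

1504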